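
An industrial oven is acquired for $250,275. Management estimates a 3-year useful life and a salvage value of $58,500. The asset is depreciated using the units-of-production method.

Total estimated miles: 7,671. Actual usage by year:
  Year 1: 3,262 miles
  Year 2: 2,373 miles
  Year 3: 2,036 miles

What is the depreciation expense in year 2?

$59,325

Depreciable base = $250,275 − $58,500 = $191,775.
Rate = $191,775 / 7,671 miles = $25 per mile.
Year 1: 3,262 × $25 = $81,550. Book value $168,725.
Year 2: 2,373 × $25 = $59,325. Book value $109,400.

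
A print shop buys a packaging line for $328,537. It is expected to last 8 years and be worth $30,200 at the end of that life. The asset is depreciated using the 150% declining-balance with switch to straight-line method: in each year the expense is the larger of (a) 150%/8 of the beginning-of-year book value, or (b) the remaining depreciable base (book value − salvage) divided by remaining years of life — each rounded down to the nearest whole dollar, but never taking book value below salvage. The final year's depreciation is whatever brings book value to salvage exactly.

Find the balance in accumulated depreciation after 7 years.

Depreciable base = $328,537 − $30,200 = $298,337.
Year 1: DB = ⌊$328,537 × 150%/8⌋ = $61,600; SL = ⌊$298,337/8⌋ = $37,292 → take DB $61,600. Book value $266,937.
Year 2: DB = ⌊$266,937 × 150%/8⌋ = $50,050; SL = ⌊$236,737/7⌋ = $33,819 → take DB $50,050. Book value $216,887.
Year 3: DB = ⌊$216,887 × 150%/8⌋ = $40,666; SL = ⌊$186,687/6⌋ = $31,114 → take DB $40,666. Book value $176,221.
Year 4: DB = ⌊$176,221 × 150%/8⌋ = $33,041; SL = ⌊$146,021/5⌋ = $29,204 → take DB $33,041. Book value $143,180.
Year 5: DB = ⌊$143,180 × 150%/8⌋ = $26,846; SL = ⌊$112,980/4⌋ = $28,245 → take SL $28,245. Book value $114,935.
Year 6: DB = ⌊$114,935 × 150%/8⌋ = $21,550; SL = ⌊$84,735/3⌋ = $28,245 → take SL $28,245. Book value $86,690.
Year 7: DB = ⌊$86,690 × 150%/8⌋ = $16,254; SL = ⌊$56,490/2⌋ = $28,245 → take SL $28,245. Book value $58,445.
Accumulated through year 7 = $328,537 − $58,445 = $270,092.

$270,092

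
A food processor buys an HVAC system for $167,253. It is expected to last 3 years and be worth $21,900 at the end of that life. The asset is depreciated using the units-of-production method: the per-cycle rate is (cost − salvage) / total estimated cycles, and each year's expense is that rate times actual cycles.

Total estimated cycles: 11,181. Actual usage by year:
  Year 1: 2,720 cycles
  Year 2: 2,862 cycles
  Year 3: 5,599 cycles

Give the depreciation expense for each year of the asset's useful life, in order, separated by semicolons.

$35,360; $37,206; $72,787

Depreciable base = $167,253 − $21,900 = $145,353.
Rate = $145,353 / 11,181 cycles = $13 per cycle.
Year 1: 2,720 × $13 = $35,360. Book value $131,893.
Year 2: 2,862 × $13 = $37,206. Book value $94,687.
Year 3: 5,599 × $13 = $72,787. Book value $21,900.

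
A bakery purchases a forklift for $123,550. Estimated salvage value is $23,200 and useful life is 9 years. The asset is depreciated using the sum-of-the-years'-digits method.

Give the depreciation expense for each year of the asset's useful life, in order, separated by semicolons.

$20,070; $17,840; $15,610; $13,380; $11,150; $8,920; $6,690; $4,460; $2,230

Depreciable base = $123,550 − $23,200 = $100,350.
Sum of the years' digits = 9+8+7+6+5+4+3+2+1 = 45.
Year 1: $100,350 × 9/45 = $20,070. Book value $103,480.
Year 2: $100,350 × 8/45 = $17,840. Book value $85,640.
Year 3: $100,350 × 7/45 = $15,610. Book value $70,030.
Year 4: $100,350 × 6/45 = $13,380. Book value $56,650.
Year 5: $100,350 × 5/45 = $11,150. Book value $45,500.
Year 6: $100,350 × 4/45 = $8,920. Book value $36,580.
Year 7: $100,350 × 3/45 = $6,690. Book value $29,890.
Year 8: $100,350 × 2/45 = $4,460. Book value $25,430.
Year 9: $100,350 × 1/45 = $2,230. Book value $23,200.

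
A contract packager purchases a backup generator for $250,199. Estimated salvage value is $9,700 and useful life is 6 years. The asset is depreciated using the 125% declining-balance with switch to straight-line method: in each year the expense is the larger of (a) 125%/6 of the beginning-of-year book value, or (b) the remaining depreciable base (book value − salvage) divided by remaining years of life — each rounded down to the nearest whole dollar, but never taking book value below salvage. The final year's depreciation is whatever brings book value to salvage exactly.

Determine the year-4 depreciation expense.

$36,777

Depreciable base = $250,199 − $9,700 = $240,499.
Year 1: DB = ⌊$250,199 × 125%/6⌋ = $52,124; SL = ⌊$240,499/6⌋ = $40,083 → take DB $52,124. Book value $198,075.
Year 2: DB = ⌊$198,075 × 125%/6⌋ = $41,265; SL = ⌊$188,375/5⌋ = $37,675 → take DB $41,265. Book value $156,810.
Year 3: DB = ⌊$156,810 × 125%/6⌋ = $32,668; SL = ⌊$147,110/4⌋ = $36,777 → take SL $36,777. Book value $120,033.
Year 4: DB = ⌊$120,033 × 125%/6⌋ = $25,006; SL = ⌊$110,333/3⌋ = $36,777 → take SL $36,777. Book value $83,256.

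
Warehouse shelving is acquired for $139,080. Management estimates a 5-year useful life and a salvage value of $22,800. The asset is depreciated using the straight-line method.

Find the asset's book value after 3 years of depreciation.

$69,312

Depreciable base = $139,080 − $22,800 = $116,280.
Annual expense = $116,280 / 5 = $23,256.
End of year 1: book value $115,824.
End of year 2: book value $92,568.
End of year 3: book value $69,312.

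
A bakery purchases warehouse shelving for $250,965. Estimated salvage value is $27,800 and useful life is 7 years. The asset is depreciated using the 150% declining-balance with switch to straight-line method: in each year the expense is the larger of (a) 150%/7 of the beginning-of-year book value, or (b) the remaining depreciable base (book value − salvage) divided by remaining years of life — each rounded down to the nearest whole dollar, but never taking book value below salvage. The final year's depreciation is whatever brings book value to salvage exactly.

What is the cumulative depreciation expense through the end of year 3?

Depreciable base = $250,965 − $27,800 = $223,165.
Year 1: DB = ⌊$250,965 × 150%/7⌋ = $53,778; SL = ⌊$223,165/7⌋ = $31,880 → take DB $53,778. Book value $197,187.
Year 2: DB = ⌊$197,187 × 150%/7⌋ = $42,254; SL = ⌊$169,387/6⌋ = $28,231 → take DB $42,254. Book value $154,933.
Year 3: DB = ⌊$154,933 × 150%/7⌋ = $33,199; SL = ⌊$127,133/5⌋ = $25,426 → take DB $33,199. Book value $121,734.
Accumulated through year 3 = $250,965 − $121,734 = $129,231.

$129,231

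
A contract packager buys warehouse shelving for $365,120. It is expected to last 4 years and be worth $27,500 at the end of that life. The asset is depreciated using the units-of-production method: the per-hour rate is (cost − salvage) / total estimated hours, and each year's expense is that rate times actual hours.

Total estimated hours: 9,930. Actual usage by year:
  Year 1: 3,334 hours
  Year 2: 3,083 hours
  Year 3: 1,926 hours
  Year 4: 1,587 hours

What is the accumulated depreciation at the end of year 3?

Depreciable base = $365,120 − $27,500 = $337,620.
Rate = $337,620 / 9,930 hours = $34 per hour.
Year 1: 3,334 × $34 = $113,356. Book value $251,764.
Year 2: 3,083 × $34 = $104,822. Book value $146,942.
Year 3: 1,926 × $34 = $65,484. Book value $81,458.
Accumulated through year 3 = $365,120 − $81,458 = $283,662.

$283,662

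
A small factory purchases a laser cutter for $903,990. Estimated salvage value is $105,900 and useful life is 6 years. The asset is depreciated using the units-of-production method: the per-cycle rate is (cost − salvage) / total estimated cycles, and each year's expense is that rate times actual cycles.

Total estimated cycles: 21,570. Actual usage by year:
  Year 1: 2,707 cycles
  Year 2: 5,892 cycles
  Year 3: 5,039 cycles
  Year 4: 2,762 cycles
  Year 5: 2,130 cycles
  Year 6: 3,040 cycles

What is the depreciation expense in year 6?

$112,480

Depreciable base = $903,990 − $105,900 = $798,090.
Rate = $798,090 / 21,570 cycles = $37 per cycle.
Year 1: 2,707 × $37 = $100,159. Book value $803,831.
Year 2: 5,892 × $37 = $218,004. Book value $585,827.
Year 3: 5,039 × $37 = $186,443. Book value $399,384.
Year 4: 2,762 × $37 = $102,194. Book value $297,190.
Year 5: 2,130 × $37 = $78,810. Book value $218,380.
Year 6: 3,040 × $37 = $112,480. Book value $105,900.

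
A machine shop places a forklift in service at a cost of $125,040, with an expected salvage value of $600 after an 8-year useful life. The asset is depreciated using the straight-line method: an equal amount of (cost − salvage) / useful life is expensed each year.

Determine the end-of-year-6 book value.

Depreciable base = $125,040 − $600 = $124,440.
Annual expense = $124,440 / 8 = $15,555.
End of year 1: book value $109,485.
End of year 2: book value $93,930.
End of year 3: book value $78,375.
End of year 4: book value $62,820.
End of year 5: book value $47,265.
End of year 6: book value $31,710.

$31,710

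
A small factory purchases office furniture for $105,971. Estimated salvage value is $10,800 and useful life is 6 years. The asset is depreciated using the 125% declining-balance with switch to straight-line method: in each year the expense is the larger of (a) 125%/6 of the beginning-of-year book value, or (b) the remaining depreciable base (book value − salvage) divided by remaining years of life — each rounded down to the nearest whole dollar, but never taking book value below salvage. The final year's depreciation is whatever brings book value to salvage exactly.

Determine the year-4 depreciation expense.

Depreciable base = $105,971 − $10,800 = $95,171.
Year 1: DB = ⌊$105,971 × 125%/6⌋ = $22,077; SL = ⌊$95,171/6⌋ = $15,861 → take DB $22,077. Book value $83,894.
Year 2: DB = ⌊$83,894 × 125%/6⌋ = $17,477; SL = ⌊$73,094/5⌋ = $14,618 → take DB $17,477. Book value $66,417.
Year 3: DB = ⌊$66,417 × 125%/6⌋ = $13,836; SL = ⌊$55,617/4⌋ = $13,904 → take SL $13,904. Book value $52,513.
Year 4: DB = ⌊$52,513 × 125%/6⌋ = $10,940; SL = ⌊$41,713/3⌋ = $13,904 → take SL $13,904. Book value $38,609.

$13,904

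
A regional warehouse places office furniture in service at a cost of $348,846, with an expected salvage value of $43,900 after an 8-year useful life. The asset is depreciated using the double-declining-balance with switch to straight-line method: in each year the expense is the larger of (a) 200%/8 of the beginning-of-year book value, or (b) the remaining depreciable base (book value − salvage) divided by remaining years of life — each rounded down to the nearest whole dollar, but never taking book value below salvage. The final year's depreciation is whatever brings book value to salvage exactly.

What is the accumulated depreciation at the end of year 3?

Depreciable base = $348,846 − $43,900 = $304,946.
Year 1: DB = ⌊$348,846 × 200%/8⌋ = $87,211; SL = ⌊$304,946/8⌋ = $38,118 → take DB $87,211. Book value $261,635.
Year 2: DB = ⌊$261,635 × 200%/8⌋ = $65,408; SL = ⌊$217,735/7⌋ = $31,105 → take DB $65,408. Book value $196,227.
Year 3: DB = ⌊$196,227 × 200%/8⌋ = $49,056; SL = ⌊$152,327/6⌋ = $25,387 → take DB $49,056. Book value $147,171.
Accumulated through year 3 = $348,846 − $147,171 = $201,675.

$201,675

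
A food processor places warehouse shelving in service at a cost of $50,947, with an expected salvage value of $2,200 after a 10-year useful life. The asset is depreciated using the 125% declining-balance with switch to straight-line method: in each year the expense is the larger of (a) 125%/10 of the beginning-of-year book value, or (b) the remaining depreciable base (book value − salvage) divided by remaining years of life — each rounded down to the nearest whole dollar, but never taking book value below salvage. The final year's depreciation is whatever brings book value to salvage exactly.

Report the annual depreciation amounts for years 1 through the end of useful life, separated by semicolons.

Depreciable base = $50,947 − $2,200 = $48,747.
Year 1: DB = ⌊$50,947 × 125%/10⌋ = $6,368; SL = ⌊$48,747/10⌋ = $4,874 → take DB $6,368. Book value $44,579.
Year 2: DB = ⌊$44,579 × 125%/10⌋ = $5,572; SL = ⌊$42,379/9⌋ = $4,708 → take DB $5,572. Book value $39,007.
Year 3: DB = ⌊$39,007 × 125%/10⌋ = $4,875; SL = ⌊$36,807/8⌋ = $4,600 → take DB $4,875. Book value $34,132.
Year 4: DB = ⌊$34,132 × 125%/10⌋ = $4,266; SL = ⌊$31,932/7⌋ = $4,561 → take SL $4,561. Book value $29,571.
Year 5: DB = ⌊$29,571 × 125%/10⌋ = $3,696; SL = ⌊$27,371/6⌋ = $4,561 → take SL $4,561. Book value $25,010.
Year 6: DB = ⌊$25,010 × 125%/10⌋ = $3,126; SL = ⌊$22,810/5⌋ = $4,562 → take SL $4,562. Book value $20,448.
Year 7: DB = ⌊$20,448 × 125%/10⌋ = $2,556; SL = ⌊$18,248/4⌋ = $4,562 → take SL $4,562. Book value $15,886.
Year 8: DB = ⌊$15,886 × 125%/10⌋ = $1,985; SL = ⌊$13,686/3⌋ = $4,562 → take SL $4,562. Book value $11,324.
Year 9: DB = ⌊$11,324 × 125%/10⌋ = $1,415; SL = ⌊$9,124/2⌋ = $4,562 → take SL $4,562. Book value $6,762.
Year 10 (final): $6,762 − $2,200 = $4,562. Book value $2,200.

$6,368; $5,572; $4,875; $4,561; $4,561; $4,562; $4,562; $4,562; $4,562; $4,562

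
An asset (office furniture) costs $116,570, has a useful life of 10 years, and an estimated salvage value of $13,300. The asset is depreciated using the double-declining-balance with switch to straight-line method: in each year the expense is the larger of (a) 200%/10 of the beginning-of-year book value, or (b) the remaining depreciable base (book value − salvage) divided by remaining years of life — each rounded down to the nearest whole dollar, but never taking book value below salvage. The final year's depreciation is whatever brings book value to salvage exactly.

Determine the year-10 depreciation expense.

$2,348

Depreciable base = $116,570 − $13,300 = $103,270.
Year 1: DB = ⌊$116,570 × 200%/10⌋ = $23,314; SL = ⌊$103,270/10⌋ = $10,327 → take DB $23,314. Book value $93,256.
Year 2: DB = ⌊$93,256 × 200%/10⌋ = $18,651; SL = ⌊$79,956/9⌋ = $8,884 → take DB $18,651. Book value $74,605.
Year 3: DB = ⌊$74,605 × 200%/10⌋ = $14,921; SL = ⌊$61,305/8⌋ = $7,663 → take DB $14,921. Book value $59,684.
Year 4: DB = ⌊$59,684 × 200%/10⌋ = $11,936; SL = ⌊$46,384/7⌋ = $6,626 → take DB $11,936. Book value $47,748.
Year 5: DB = ⌊$47,748 × 200%/10⌋ = $9,549; SL = ⌊$34,448/6⌋ = $5,741 → take DB $9,549. Book value $38,199.
Year 6: DB = ⌊$38,199 × 200%/10⌋ = $7,639; SL = ⌊$24,899/5⌋ = $4,979 → take DB $7,639. Book value $30,560.
Year 7: DB = ⌊$30,560 × 200%/10⌋ = $6,112; SL = ⌊$17,260/4⌋ = $4,315 → take DB $6,112. Book value $24,448.
Year 8: DB = ⌊$24,448 × 200%/10⌋ = $4,889; SL = ⌊$11,148/3⌋ = $3,716 → take DB $4,889. Book value $19,559.
Year 9: DB = ⌊$19,559 × 200%/10⌋ = $3,911; SL = ⌊$6,259/2⌋ = $3,129 → take DB $3,911. Book value $15,648.
Year 10 (final): $15,648 − $13,300 = $2,348. Book value $13,300.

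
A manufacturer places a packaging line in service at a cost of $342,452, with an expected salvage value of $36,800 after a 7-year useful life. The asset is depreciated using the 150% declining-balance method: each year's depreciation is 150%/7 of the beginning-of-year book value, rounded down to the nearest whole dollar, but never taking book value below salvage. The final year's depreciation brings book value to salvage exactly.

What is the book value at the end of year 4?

$130,516

Depreciable base = $342,452 − $36,800 = $305,652.
Year 1: ⌊$342,452 × 150%/7⌋ = $73,382. Book value $269,070.
Year 2: ⌊$269,070 × 150%/7⌋ = $57,657. Book value $211,413.
Year 3: ⌊$211,413 × 150%/7⌋ = $45,302. Book value $166,111.
Year 4: ⌊$166,111 × 150%/7⌋ = $35,595. Book value $130,516.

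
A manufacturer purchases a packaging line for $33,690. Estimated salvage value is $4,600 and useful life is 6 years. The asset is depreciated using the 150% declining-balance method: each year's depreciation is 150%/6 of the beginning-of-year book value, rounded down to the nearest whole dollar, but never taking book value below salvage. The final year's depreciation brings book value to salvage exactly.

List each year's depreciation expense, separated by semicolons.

Depreciable base = $33,690 − $4,600 = $29,090.
Year 1: ⌊$33,690 × 150%/6⌋ = $8,422. Book value $25,268.
Year 2: ⌊$25,268 × 150%/6⌋ = $6,317. Book value $18,951.
Year 3: ⌊$18,951 × 150%/6⌋ = $4,737. Book value $14,214.
Year 4: ⌊$14,214 × 150%/6⌋ = $3,553. Book value $10,661.
Year 5: ⌊$10,661 × 150%/6⌋ = $2,665. Book value $7,996.
Year 6 (final): $7,996 − $4,600 = $3,396. Book value $4,600.

$8,422; $6,317; $4,737; $3,553; $2,665; $3,396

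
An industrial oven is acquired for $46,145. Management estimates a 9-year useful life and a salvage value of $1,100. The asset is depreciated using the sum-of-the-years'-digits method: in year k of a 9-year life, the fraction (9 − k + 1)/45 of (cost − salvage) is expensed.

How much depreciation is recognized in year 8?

$2,002

Depreciable base = $46,145 − $1,100 = $45,045.
Sum of the years' digits = 9+8+7+6+5+4+3+2+1 = 45.
Year 1: $45,045 × 9/45 = $9,009. Book value $37,136.
Year 2: $45,045 × 8/45 = $8,008. Book value $29,128.
Year 3: $45,045 × 7/45 = $7,007. Book value $22,121.
Year 4: $45,045 × 6/45 = $6,006. Book value $16,115.
Year 5: $45,045 × 5/45 = $5,005. Book value $11,110.
Year 6: $45,045 × 4/45 = $4,004. Book value $7,106.
Year 7: $45,045 × 3/45 = $3,003. Book value $4,103.
Year 8: $45,045 × 2/45 = $2,002. Book value $2,101.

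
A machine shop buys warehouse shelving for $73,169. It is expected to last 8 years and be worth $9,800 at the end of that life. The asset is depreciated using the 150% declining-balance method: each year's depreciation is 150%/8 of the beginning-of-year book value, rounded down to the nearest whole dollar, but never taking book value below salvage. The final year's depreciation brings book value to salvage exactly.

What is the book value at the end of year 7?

$17,105

Depreciable base = $73,169 − $9,800 = $63,369.
Year 1: ⌊$73,169 × 150%/8⌋ = $13,719. Book value $59,450.
Year 2: ⌊$59,450 × 150%/8⌋ = $11,146. Book value $48,304.
Year 3: ⌊$48,304 × 150%/8⌋ = $9,057. Book value $39,247.
Year 4: ⌊$39,247 × 150%/8⌋ = $7,358. Book value $31,889.
Year 5: ⌊$31,889 × 150%/8⌋ = $5,979. Book value $25,910.
Year 6: ⌊$25,910 × 150%/8⌋ = $4,858. Book value $21,052.
Year 7: ⌊$21,052 × 150%/8⌋ = $3,947. Book value $17,105.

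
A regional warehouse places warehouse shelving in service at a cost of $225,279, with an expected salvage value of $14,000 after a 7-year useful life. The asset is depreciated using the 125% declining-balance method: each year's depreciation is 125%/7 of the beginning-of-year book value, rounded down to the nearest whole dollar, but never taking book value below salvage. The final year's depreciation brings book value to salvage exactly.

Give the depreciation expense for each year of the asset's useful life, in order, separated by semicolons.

Depreciable base = $225,279 − $14,000 = $211,279.
Year 1: ⌊$225,279 × 125%/7⌋ = $40,228. Book value $185,051.
Year 2: ⌊$185,051 × 125%/7⌋ = $33,044. Book value $152,007.
Year 3: ⌊$152,007 × 125%/7⌋ = $27,144. Book value $124,863.
Year 4: ⌊$124,863 × 125%/7⌋ = $22,296. Book value $102,567.
Year 5: ⌊$102,567 × 125%/7⌋ = $18,315. Book value $84,252.
Year 6: ⌊$84,252 × 125%/7⌋ = $15,045. Book value $69,207.
Year 7 (final): $69,207 − $14,000 = $55,207. Book value $14,000.

$40,228; $33,044; $27,144; $22,296; $18,315; $15,045; $55,207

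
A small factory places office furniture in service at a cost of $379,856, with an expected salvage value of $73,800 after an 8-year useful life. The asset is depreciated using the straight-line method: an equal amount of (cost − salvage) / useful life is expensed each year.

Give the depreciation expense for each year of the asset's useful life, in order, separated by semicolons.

$38,257; $38,257; $38,257; $38,257; $38,257; $38,257; $38,257; $38,257

Depreciable base = $379,856 − $73,800 = $306,056.
Annual expense = $306,056 / 8 = $38,257.
End of year 1: book value $341,599.
End of year 2: book value $303,342.
End of year 3: book value $265,085.
End of year 4: book value $226,828.
End of year 5: book value $188,571.
End of year 6: book value $150,314.
End of year 7: book value $112,057.
End of year 8: book value $73,800.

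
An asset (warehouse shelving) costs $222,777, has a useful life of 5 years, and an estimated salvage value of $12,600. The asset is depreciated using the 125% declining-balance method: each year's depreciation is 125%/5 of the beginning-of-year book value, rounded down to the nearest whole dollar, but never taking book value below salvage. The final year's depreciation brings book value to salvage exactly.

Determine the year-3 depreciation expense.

Depreciable base = $222,777 − $12,600 = $210,177.
Year 1: ⌊$222,777 × 125%/5⌋ = $55,694. Book value $167,083.
Year 2: ⌊$167,083 × 125%/5⌋ = $41,770. Book value $125,313.
Year 3: ⌊$125,313 × 125%/5⌋ = $31,328. Book value $93,985.

$31,328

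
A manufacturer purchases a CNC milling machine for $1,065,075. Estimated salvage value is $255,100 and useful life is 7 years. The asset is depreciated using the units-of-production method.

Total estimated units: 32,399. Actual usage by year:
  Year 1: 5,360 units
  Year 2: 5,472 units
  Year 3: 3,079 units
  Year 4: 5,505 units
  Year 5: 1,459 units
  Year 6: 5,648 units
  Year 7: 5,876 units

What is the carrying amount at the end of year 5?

$543,200

Depreciable base = $1,065,075 − $255,100 = $809,975.
Rate = $809,975 / 32,399 units = $25 per unit.
Year 1: 5,360 × $25 = $134,000. Book value $931,075.
Year 2: 5,472 × $25 = $136,800. Book value $794,275.
Year 3: 3,079 × $25 = $76,975. Book value $717,300.
Year 4: 5,505 × $25 = $137,625. Book value $579,675.
Year 5: 1,459 × $25 = $36,475. Book value $543,200.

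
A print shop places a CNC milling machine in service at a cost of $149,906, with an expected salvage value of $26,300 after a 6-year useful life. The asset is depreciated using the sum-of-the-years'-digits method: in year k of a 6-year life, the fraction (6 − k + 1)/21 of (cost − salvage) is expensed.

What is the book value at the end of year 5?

$32,186

Depreciable base = $149,906 − $26,300 = $123,606.
Sum of the years' digits = 6+5+4+3+2+1 = 21.
Year 1: $123,606 × 6/21 = $35,316. Book value $114,590.
Year 2: $123,606 × 5/21 = $29,430. Book value $85,160.
Year 3: $123,606 × 4/21 = $23,544. Book value $61,616.
Year 4: $123,606 × 3/21 = $17,658. Book value $43,958.
Year 5: $123,606 × 2/21 = $11,772. Book value $32,186.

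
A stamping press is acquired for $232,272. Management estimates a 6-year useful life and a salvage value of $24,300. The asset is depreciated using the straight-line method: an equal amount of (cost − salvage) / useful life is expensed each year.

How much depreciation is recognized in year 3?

Depreciable base = $232,272 − $24,300 = $207,972.
Annual expense = $207,972 / 6 = $34,662.

$34,662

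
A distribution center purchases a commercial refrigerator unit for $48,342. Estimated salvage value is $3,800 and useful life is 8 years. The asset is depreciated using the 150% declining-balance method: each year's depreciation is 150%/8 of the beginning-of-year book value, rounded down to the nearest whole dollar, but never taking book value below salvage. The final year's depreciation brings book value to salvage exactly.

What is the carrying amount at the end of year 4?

$21,069

Depreciable base = $48,342 − $3,800 = $44,542.
Year 1: ⌊$48,342 × 150%/8⌋ = $9,064. Book value $39,278.
Year 2: ⌊$39,278 × 150%/8⌋ = $7,364. Book value $31,914.
Year 3: ⌊$31,914 × 150%/8⌋ = $5,983. Book value $25,931.
Year 4: ⌊$25,931 × 150%/8⌋ = $4,862. Book value $21,069.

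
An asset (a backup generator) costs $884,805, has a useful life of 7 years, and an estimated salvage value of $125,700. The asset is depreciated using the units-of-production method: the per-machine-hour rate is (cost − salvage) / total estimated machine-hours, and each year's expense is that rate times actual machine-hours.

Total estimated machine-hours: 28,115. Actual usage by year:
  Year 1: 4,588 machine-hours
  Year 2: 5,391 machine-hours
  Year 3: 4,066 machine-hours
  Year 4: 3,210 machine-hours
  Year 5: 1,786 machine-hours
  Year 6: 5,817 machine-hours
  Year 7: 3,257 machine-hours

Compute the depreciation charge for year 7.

Depreciable base = $884,805 − $125,700 = $759,105.
Rate = $759,105 / 28,115 machine-hours = $27 per machine-hour.
Year 1: 4,588 × $27 = $123,876. Book value $760,929.
Year 2: 5,391 × $27 = $145,557. Book value $615,372.
Year 3: 4,066 × $27 = $109,782. Book value $505,590.
Year 4: 3,210 × $27 = $86,670. Book value $418,920.
Year 5: 1,786 × $27 = $48,222. Book value $370,698.
Year 6: 5,817 × $27 = $157,059. Book value $213,639.
Year 7: 3,257 × $27 = $87,939. Book value $125,700.

$87,939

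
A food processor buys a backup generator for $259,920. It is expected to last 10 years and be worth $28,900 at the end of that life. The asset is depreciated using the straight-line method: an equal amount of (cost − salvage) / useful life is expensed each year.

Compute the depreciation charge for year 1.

Depreciable base = $259,920 − $28,900 = $231,020.
Annual expense = $231,020 / 10 = $23,102.

$23,102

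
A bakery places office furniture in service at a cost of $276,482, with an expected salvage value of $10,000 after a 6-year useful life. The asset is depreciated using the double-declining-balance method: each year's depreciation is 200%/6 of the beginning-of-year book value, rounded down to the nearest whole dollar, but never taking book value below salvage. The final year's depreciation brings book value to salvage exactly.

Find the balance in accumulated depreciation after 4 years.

$221,867

Depreciable base = $276,482 − $10,000 = $266,482.
Year 1: ⌊$276,482 × 200%/6⌋ = $92,160. Book value $184,322.
Year 2: ⌊$184,322 × 200%/6⌋ = $61,440. Book value $122,882.
Year 3: ⌊$122,882 × 200%/6⌋ = $40,960. Book value $81,922.
Year 4: ⌊$81,922 × 200%/6⌋ = $27,307. Book value $54,615.
Accumulated through year 4 = $276,482 − $54,615 = $221,867.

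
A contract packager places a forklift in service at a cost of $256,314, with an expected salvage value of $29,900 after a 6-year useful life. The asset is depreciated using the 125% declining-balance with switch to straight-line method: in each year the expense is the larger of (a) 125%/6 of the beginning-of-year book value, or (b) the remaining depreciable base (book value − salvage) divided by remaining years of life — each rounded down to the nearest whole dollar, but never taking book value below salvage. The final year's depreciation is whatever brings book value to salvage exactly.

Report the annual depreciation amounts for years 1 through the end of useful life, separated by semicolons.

$53,398; $42,274; $33,467; $32,425; $32,425; $32,425

Depreciable base = $256,314 − $29,900 = $226,414.
Year 1: DB = ⌊$256,314 × 125%/6⌋ = $53,398; SL = ⌊$226,414/6⌋ = $37,735 → take DB $53,398. Book value $202,916.
Year 2: DB = ⌊$202,916 × 125%/6⌋ = $42,274; SL = ⌊$173,016/5⌋ = $34,603 → take DB $42,274. Book value $160,642.
Year 3: DB = ⌊$160,642 × 125%/6⌋ = $33,467; SL = ⌊$130,742/4⌋ = $32,685 → take DB $33,467. Book value $127,175.
Year 4: DB = ⌊$127,175 × 125%/6⌋ = $26,494; SL = ⌊$97,275/3⌋ = $32,425 → take SL $32,425. Book value $94,750.
Year 5: DB = ⌊$94,750 × 125%/6⌋ = $19,739; SL = ⌊$64,850/2⌋ = $32,425 → take SL $32,425. Book value $62,325.
Year 6 (final): $62,325 − $29,900 = $32,425. Book value $29,900.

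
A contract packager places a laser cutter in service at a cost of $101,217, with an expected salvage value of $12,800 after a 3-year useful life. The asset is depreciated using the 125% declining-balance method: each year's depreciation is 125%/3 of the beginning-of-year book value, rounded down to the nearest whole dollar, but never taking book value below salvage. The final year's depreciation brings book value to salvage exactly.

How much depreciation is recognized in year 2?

$24,601

Depreciable base = $101,217 − $12,800 = $88,417.
Year 1: ⌊$101,217 × 125%/3⌋ = $42,173. Book value $59,044.
Year 2: ⌊$59,044 × 125%/3⌋ = $24,601. Book value $34,443.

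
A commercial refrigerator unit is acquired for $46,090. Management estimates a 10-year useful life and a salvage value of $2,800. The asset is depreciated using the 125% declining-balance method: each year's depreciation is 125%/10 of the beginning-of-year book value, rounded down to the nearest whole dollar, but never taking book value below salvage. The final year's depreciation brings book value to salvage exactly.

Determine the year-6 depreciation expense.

Depreciable base = $46,090 − $2,800 = $43,290.
Year 1: ⌊$46,090 × 125%/10⌋ = $5,761. Book value $40,329.
Year 2: ⌊$40,329 × 125%/10⌋ = $5,041. Book value $35,288.
Year 3: ⌊$35,288 × 125%/10⌋ = $4,411. Book value $30,877.
Year 4: ⌊$30,877 × 125%/10⌋ = $3,859. Book value $27,018.
Year 5: ⌊$27,018 × 125%/10⌋ = $3,377. Book value $23,641.
Year 6: ⌊$23,641 × 125%/10⌋ = $2,955. Book value $20,686.

$2,955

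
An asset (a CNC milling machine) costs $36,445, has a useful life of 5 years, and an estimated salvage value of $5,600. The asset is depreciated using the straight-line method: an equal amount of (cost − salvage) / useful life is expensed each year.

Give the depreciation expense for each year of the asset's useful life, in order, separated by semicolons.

$6,169; $6,169; $6,169; $6,169; $6,169

Depreciable base = $36,445 − $5,600 = $30,845.
Annual expense = $30,845 / 5 = $6,169.
End of year 1: book value $30,276.
End of year 2: book value $24,107.
End of year 3: book value $17,938.
End of year 4: book value $11,769.
End of year 5: book value $5,600.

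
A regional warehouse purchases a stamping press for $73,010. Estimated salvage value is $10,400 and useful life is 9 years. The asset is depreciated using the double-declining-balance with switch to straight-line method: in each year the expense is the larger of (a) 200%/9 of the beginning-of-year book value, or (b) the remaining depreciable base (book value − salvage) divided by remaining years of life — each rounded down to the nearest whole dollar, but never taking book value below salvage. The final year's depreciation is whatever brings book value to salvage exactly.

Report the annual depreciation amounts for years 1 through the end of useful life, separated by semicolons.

Depreciable base = $73,010 − $10,400 = $62,610.
Year 1: DB = ⌊$73,010 × 200%/9⌋ = $16,224; SL = ⌊$62,610/9⌋ = $6,956 → take DB $16,224. Book value $56,786.
Year 2: DB = ⌊$56,786 × 200%/9⌋ = $12,619; SL = ⌊$46,386/8⌋ = $5,798 → take DB $12,619. Book value $44,167.
Year 3: DB = ⌊$44,167 × 200%/9⌋ = $9,814; SL = ⌊$33,767/7⌋ = $4,823 → take DB $9,814. Book value $34,353.
Year 4: DB = ⌊$34,353 × 200%/9⌋ = $7,634; SL = ⌊$23,953/6⌋ = $3,992 → take DB $7,634. Book value $26,719.
Year 5: DB = ⌊$26,719 × 200%/9⌋ = $5,937; SL = ⌊$16,319/5⌋ = $3,263 → take DB $5,937. Book value $20,782.
Year 6: DB = ⌊$20,782 × 200%/9⌋ = $4,618; SL = ⌊$10,382/4⌋ = $2,595 → take DB $4,618. Book value $16,164.
Year 7: DB = ⌊$16,164 × 200%/9⌋ = $3,592; SL = ⌊$5,764/3⌋ = $1,921 → take DB $3,592. Book value $12,572.
Year 8: DB = ⌊$12,572 × 200%/9⌋ = $2,793; SL = ⌊$2,172/2⌋ = $1,086 → take DB $2,793, capped at $2,172. Book value $10,400.
Year 9 (final): $10,400 − $10,400 = $0. Book value $10,400.

$16,224; $12,619; $9,814; $7,634; $5,937; $4,618; $3,592; $2,172; $0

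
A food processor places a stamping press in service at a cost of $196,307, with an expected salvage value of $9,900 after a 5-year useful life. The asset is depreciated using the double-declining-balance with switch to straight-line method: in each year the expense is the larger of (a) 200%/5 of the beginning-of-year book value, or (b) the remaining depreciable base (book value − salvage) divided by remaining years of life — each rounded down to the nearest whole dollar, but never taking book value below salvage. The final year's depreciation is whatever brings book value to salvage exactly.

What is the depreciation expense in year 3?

$28,268

Depreciable base = $196,307 − $9,900 = $186,407.
Year 1: DB = ⌊$196,307 × 200%/5⌋ = $78,522; SL = ⌊$186,407/5⌋ = $37,281 → take DB $78,522. Book value $117,785.
Year 2: DB = ⌊$117,785 × 200%/5⌋ = $47,114; SL = ⌊$107,885/4⌋ = $26,971 → take DB $47,114. Book value $70,671.
Year 3: DB = ⌊$70,671 × 200%/5⌋ = $28,268; SL = ⌊$60,771/3⌋ = $20,257 → take DB $28,268. Book value $42,403.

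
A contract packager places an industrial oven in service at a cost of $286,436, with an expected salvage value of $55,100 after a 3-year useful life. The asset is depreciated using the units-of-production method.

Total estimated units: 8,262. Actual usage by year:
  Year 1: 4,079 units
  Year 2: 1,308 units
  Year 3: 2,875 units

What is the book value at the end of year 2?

Depreciable base = $286,436 − $55,100 = $231,336.
Rate = $231,336 / 8,262 units = $28 per unit.
Year 1: 4,079 × $28 = $114,212. Book value $172,224.
Year 2: 1,308 × $28 = $36,624. Book value $135,600.

$135,600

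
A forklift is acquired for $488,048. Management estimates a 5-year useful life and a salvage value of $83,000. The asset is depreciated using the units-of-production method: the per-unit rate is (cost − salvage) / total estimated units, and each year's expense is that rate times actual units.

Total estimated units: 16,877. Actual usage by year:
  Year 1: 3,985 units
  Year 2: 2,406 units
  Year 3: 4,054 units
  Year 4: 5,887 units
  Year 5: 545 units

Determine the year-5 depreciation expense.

$13,080

Depreciable base = $488,048 − $83,000 = $405,048.
Rate = $405,048 / 16,877 units = $24 per unit.
Year 1: 3,985 × $24 = $95,640. Book value $392,408.
Year 2: 2,406 × $24 = $57,744. Book value $334,664.
Year 3: 4,054 × $24 = $97,296. Book value $237,368.
Year 4: 5,887 × $24 = $141,288. Book value $96,080.
Year 5: 545 × $24 = $13,080. Book value $83,000.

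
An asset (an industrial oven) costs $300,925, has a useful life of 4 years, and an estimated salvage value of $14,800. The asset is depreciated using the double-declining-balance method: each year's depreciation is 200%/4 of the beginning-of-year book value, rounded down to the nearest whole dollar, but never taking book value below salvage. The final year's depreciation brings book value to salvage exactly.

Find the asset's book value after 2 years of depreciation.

Depreciable base = $300,925 − $14,800 = $286,125.
Year 1: ⌊$300,925 × 200%/4⌋ = $150,462. Book value $150,463.
Year 2: ⌊$150,463 × 200%/4⌋ = $75,231. Book value $75,232.

$75,232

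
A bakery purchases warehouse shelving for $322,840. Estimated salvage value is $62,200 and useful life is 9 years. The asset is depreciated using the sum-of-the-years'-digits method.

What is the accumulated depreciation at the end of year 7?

$243,264

Depreciable base = $322,840 − $62,200 = $260,640.
Sum of the years' digits = 9+8+7+6+5+4+3+2+1 = 45.
Year 1: $260,640 × 9/45 = $52,128. Book value $270,712.
Year 2: $260,640 × 8/45 = $46,336. Book value $224,376.
Year 3: $260,640 × 7/45 = $40,544. Book value $183,832.
Year 4: $260,640 × 6/45 = $34,752. Book value $149,080.
Year 5: $260,640 × 5/45 = $28,960. Book value $120,120.
Year 6: $260,640 × 4/45 = $23,168. Book value $96,952.
Year 7: $260,640 × 3/45 = $17,376. Book value $79,576.
Accumulated through year 7 = $322,840 − $79,576 = $243,264.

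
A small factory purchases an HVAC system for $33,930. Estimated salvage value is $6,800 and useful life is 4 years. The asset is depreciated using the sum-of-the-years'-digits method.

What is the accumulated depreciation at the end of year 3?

Depreciable base = $33,930 − $6,800 = $27,130.
Sum of the years' digits = 4+3+2+1 = 10.
Year 1: $27,130 × 4/10 = $10,852. Book value $23,078.
Year 2: $27,130 × 3/10 = $8,139. Book value $14,939.
Year 3: $27,130 × 2/10 = $5,426. Book value $9,513.
Accumulated through year 3 = $33,930 − $9,513 = $24,417.

$24,417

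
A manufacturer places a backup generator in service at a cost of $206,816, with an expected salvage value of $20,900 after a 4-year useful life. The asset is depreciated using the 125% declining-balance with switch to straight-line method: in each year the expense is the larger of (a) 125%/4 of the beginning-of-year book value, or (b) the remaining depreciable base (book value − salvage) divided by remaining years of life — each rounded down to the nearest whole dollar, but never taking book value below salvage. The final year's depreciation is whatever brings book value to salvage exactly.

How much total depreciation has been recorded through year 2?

$109,063

Depreciable base = $206,816 − $20,900 = $185,916.
Year 1: DB = ⌊$206,816 × 125%/4⌋ = $64,630; SL = ⌊$185,916/4⌋ = $46,479 → take DB $64,630. Book value $142,186.
Year 2: DB = ⌊$142,186 × 125%/4⌋ = $44,433; SL = ⌊$121,286/3⌋ = $40,428 → take DB $44,433. Book value $97,753.
Accumulated through year 2 = $206,816 − $97,753 = $109,063.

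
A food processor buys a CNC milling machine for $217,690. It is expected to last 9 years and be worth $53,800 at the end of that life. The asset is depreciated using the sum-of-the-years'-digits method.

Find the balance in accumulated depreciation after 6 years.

Depreciable base = $217,690 − $53,800 = $163,890.
Sum of the years' digits = 9+8+7+6+5+4+3+2+1 = 45.
Year 1: $163,890 × 9/45 = $32,778. Book value $184,912.
Year 2: $163,890 × 8/45 = $29,136. Book value $155,776.
Year 3: $163,890 × 7/45 = $25,494. Book value $130,282.
Year 4: $163,890 × 6/45 = $21,852. Book value $108,430.
Year 5: $163,890 × 5/45 = $18,210. Book value $90,220.
Year 6: $163,890 × 4/45 = $14,568. Book value $75,652.
Accumulated through year 6 = $217,690 − $75,652 = $142,038.

$142,038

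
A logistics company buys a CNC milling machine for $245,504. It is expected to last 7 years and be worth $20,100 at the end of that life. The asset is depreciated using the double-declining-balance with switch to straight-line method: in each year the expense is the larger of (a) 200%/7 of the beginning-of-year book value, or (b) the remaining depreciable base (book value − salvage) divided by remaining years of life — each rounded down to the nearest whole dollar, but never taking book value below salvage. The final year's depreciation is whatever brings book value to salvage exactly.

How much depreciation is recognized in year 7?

$12,507

Depreciable base = $245,504 − $20,100 = $225,404.
Year 1: DB = ⌊$245,504 × 200%/7⌋ = $70,144; SL = ⌊$225,404/7⌋ = $32,200 → take DB $70,144. Book value $175,360.
Year 2: DB = ⌊$175,360 × 200%/7⌋ = $50,102; SL = ⌊$155,260/6⌋ = $25,876 → take DB $50,102. Book value $125,258.
Year 3: DB = ⌊$125,258 × 200%/7⌋ = $35,788; SL = ⌊$105,158/5⌋ = $21,031 → take DB $35,788. Book value $89,470.
Year 4: DB = ⌊$89,470 × 200%/7⌋ = $25,562; SL = ⌊$69,370/4⌋ = $17,342 → take DB $25,562. Book value $63,908.
Year 5: DB = ⌊$63,908 × 200%/7⌋ = $18,259; SL = ⌊$43,808/3⌋ = $14,602 → take DB $18,259. Book value $45,649.
Year 6: DB = ⌊$45,649 × 200%/7⌋ = $13,042; SL = ⌊$25,549/2⌋ = $12,774 → take DB $13,042. Book value $32,607.
Year 7 (final): $32,607 − $20,100 = $12,507. Book value $20,100.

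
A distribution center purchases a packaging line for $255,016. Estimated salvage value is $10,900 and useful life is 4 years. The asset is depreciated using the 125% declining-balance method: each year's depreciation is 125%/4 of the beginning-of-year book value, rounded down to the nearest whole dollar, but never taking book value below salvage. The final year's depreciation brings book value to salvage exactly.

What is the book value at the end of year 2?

Depreciable base = $255,016 − $10,900 = $244,116.
Year 1: ⌊$255,016 × 125%/4⌋ = $79,692. Book value $175,324.
Year 2: ⌊$175,324 × 125%/4⌋ = $54,788. Book value $120,536.

$120,536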